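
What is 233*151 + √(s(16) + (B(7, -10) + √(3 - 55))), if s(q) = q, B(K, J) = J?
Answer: 35183 + √(6 + 2*I*√13) ≈ 35186.0 + 1.3002*I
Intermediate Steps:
233*151 + √(s(16) + (B(7, -10) + √(3 - 55))) = 233*151 + √(16 + (-10 + √(3 - 55))) = 35183 + √(16 + (-10 + √(-52))) = 35183 + √(16 + (-10 + 2*I*√13)) = 35183 + √(6 + 2*I*√13)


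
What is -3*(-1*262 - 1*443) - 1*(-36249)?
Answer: 38364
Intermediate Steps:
-3*(-1*262 - 1*443) - 1*(-36249) = -3*(-262 - 443) + 36249 = -3*(-705) + 36249 = 2115 + 36249 = 38364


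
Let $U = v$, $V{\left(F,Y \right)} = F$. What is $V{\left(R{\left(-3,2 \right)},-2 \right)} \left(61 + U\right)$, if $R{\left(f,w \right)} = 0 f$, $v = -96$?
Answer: $0$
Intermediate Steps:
$R{\left(f,w \right)} = 0$
$U = -96$
$V{\left(R{\left(-3,2 \right)},-2 \right)} \left(61 + U\right) = 0 \left(61 - 96\right) = 0 \left(-35\right) = 0$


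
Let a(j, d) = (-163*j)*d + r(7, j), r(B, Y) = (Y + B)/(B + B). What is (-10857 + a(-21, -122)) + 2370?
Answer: -426094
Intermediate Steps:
r(B, Y) = (B + Y)/(2*B) (r(B, Y) = (B + Y)/((2*B)) = (B + Y)*(1/(2*B)) = (B + Y)/(2*B))
a(j, d) = ½ + j/14 - 163*d*j (a(j, d) = (-163*j)*d + (½)*(7 + j)/7 = -163*d*j + (½)*(⅐)*(7 + j) = -163*d*j + (½ + j/14) = ½ + j/14 - 163*d*j)
(-10857 + a(-21, -122)) + 2370 = (-10857 + (½ + (1/14)*(-21) - 163*(-122)*(-21))) + 2370 = (-10857 + (½ - 3/2 - 417606)) + 2370 = (-10857 - 417607) + 2370 = -428464 + 2370 = -426094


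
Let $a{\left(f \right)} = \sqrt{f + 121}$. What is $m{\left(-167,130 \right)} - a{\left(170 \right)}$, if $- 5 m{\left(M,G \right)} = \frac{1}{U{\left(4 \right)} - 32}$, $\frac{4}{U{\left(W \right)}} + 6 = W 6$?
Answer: $\frac{9}{1430} - \sqrt{291} \approx -17.052$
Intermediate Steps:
$U{\left(W \right)} = \frac{4}{-6 + 6 W}$ ($U{\left(W \right)} = \frac{4}{-6 + W 6} = \frac{4}{-6 + 6 W}$)
$a{\left(f \right)} = \sqrt{121 + f}$
$m{\left(M,G \right)} = \frac{9}{1430}$ ($m{\left(M,G \right)} = - \frac{1}{5 \left(\frac{2}{3 \left(-1 + 4\right)} - 32\right)} = - \frac{1}{5 \left(\frac{2}{3 \cdot 3} - 32\right)} = - \frac{1}{5 \left(\frac{2}{3} \cdot \frac{1}{3} - 32\right)} = - \frac{1}{5 \left(\frac{2}{9} - 32\right)} = - \frac{1}{5 \left(- \frac{286}{9}\right)} = \left(- \frac{1}{5}\right) \left(- \frac{9}{286}\right) = \frac{9}{1430}$)
$m{\left(-167,130 \right)} - a{\left(170 \right)} = \frac{9}{1430} - \sqrt{121 + 170} = \frac{9}{1430} - \sqrt{291}$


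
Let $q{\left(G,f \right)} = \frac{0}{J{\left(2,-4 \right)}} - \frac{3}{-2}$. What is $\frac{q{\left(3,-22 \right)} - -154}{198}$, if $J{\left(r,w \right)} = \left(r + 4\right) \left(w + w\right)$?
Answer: $\frac{311}{396} \approx 0.78535$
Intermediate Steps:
$J{\left(r,w \right)} = 2 w \left(4 + r\right)$ ($J{\left(r,w \right)} = \left(4 + r\right) 2 w = 2 w \left(4 + r\right)$)
$q{\left(G,f \right)} = \frac{3}{2}$ ($q{\left(G,f \right)} = \frac{0}{2 \left(-4\right) \left(4 + 2\right)} - \frac{3}{-2} = \frac{0}{2 \left(-4\right) 6} - - \frac{3}{2} = \frac{0}{-48} + \frac{3}{2} = 0 \left(- \frac{1}{48}\right) + \frac{3}{2} = 0 + \frac{3}{2} = \frac{3}{2}$)
$\frac{q{\left(3,-22 \right)} - -154}{198} = \frac{\frac{3}{2} - -154}{198} = \left(\frac{3}{2} + 154\right) \frac{1}{198} = \frac{311}{2} \cdot \frac{1}{198} = \frac{311}{396}$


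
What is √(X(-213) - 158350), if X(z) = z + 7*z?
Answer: I*√160054 ≈ 400.07*I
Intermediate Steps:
X(z) = 8*z
√(X(-213) - 158350) = √(8*(-213) - 158350) = √(-1704 - 158350) = √(-160054) = I*√160054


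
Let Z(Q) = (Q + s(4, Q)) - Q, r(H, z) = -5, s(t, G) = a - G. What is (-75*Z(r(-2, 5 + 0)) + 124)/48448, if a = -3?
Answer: -13/24224 ≈ -0.00053666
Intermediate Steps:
s(t, G) = -3 - G
Z(Q) = -3 - Q (Z(Q) = (Q + (-3 - Q)) - Q = -3 - Q)
(-75*Z(r(-2, 5 + 0)) + 124)/48448 = (-75*(-3 - 1*(-5)) + 124)/48448 = (-75*(-3 + 5) + 124)*(1/48448) = (-75*2 + 124)*(1/48448) = (-150 + 124)*(1/48448) = -26*1/48448 = -13/24224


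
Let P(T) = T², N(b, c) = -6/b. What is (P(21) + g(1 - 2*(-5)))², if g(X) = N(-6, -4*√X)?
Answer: 195364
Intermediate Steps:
g(X) = 1 (g(X) = -6/(-6) = -6*(-⅙) = 1)
(P(21) + g(1 - 2*(-5)))² = (21² + 1)² = (441 + 1)² = 442² = 195364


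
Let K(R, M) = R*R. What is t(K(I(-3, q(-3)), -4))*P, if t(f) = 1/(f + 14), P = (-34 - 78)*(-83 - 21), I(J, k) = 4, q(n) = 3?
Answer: 5824/15 ≈ 388.27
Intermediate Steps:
K(R, M) = R²
P = 11648 (P = -112*(-104) = 11648)
t(f) = 1/(14 + f)
t(K(I(-3, q(-3)), -4))*P = 11648/(14 + 4²) = 11648/(14 + 16) = 11648/30 = (1/30)*11648 = 5824/15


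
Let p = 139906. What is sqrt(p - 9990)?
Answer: 2*sqrt(32479) ≈ 360.44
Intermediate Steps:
sqrt(p - 9990) = sqrt(139906 - 9990) = sqrt(129916) = 2*sqrt(32479)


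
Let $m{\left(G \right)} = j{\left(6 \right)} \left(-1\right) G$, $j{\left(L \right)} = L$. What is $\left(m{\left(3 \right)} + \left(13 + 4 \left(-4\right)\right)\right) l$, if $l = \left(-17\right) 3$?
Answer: $1071$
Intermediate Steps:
$l = -51$
$m{\left(G \right)} = - 6 G$ ($m{\left(G \right)} = 6 \left(-1\right) G = - 6 G$)
$\left(m{\left(3 \right)} + \left(13 + 4 \left(-4\right)\right)\right) l = \left(\left(-6\right) 3 + \left(13 + 4 \left(-4\right)\right)\right) \left(-51\right) = \left(-18 + \left(13 - 16\right)\right) \left(-51\right) = \left(-18 - 3\right) \left(-51\right) = \left(-21\right) \left(-51\right) = 1071$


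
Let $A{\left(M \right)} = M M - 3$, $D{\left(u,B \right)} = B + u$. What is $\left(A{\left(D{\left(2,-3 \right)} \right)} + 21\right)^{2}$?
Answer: $361$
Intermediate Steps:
$A{\left(M \right)} = -3 + M^{2}$ ($A{\left(M \right)} = M^{2} - 3 = -3 + M^{2}$)
$\left(A{\left(D{\left(2,-3 \right)} \right)} + 21\right)^{2} = \left(\left(-3 + \left(-3 + 2\right)^{2}\right) + 21\right)^{2} = \left(\left(-3 + \left(-1\right)^{2}\right) + 21\right)^{2} = \left(\left(-3 + 1\right) + 21\right)^{2} = \left(-2 + 21\right)^{2} = 19^{2} = 361$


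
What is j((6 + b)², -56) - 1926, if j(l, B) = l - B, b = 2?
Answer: -1806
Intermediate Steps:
j((6 + b)², -56) - 1926 = ((6 + 2)² - 1*(-56)) - 1926 = (8² + 56) - 1926 = (64 + 56) - 1926 = 120 - 1926 = -1806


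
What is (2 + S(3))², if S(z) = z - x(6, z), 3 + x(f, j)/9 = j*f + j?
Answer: 24649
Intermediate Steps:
x(f, j) = -27 + 9*j + 9*f*j (x(f, j) = -27 + 9*(j*f + j) = -27 + 9*(f*j + j) = -27 + 9*(j + f*j) = -27 + (9*j + 9*f*j) = -27 + 9*j + 9*f*j)
S(z) = 27 - 62*z (S(z) = z - (-27 + 9*z + 9*6*z) = z - (-27 + 9*z + 54*z) = z - (-27 + 63*z) = z + (27 - 63*z) = 27 - 62*z)
(2 + S(3))² = (2 + (27 - 62*3))² = (2 + (27 - 186))² = (2 - 159)² = (-157)² = 24649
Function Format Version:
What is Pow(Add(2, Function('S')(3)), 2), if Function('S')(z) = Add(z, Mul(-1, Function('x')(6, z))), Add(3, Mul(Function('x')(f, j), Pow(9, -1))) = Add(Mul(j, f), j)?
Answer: 24649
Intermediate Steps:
Function('x')(f, j) = Add(-27, Mul(9, j), Mul(9, f, j)) (Function('x')(f, j) = Add(-27, Mul(9, Add(Mul(j, f), j))) = Add(-27, Mul(9, Add(Mul(f, j), j))) = Add(-27, Mul(9, Add(j, Mul(f, j)))) = Add(-27, Add(Mul(9, j), Mul(9, f, j))) = Add(-27, Mul(9, j), Mul(9, f, j)))
Function('S')(z) = Add(27, Mul(-62, z)) (Function('S')(z) = Add(z, Mul(-1, Add(-27, Mul(9, z), Mul(9, 6, z)))) = Add(z, Mul(-1, Add(-27, Mul(9, z), Mul(54, z)))) = Add(z, Mul(-1, Add(-27, Mul(63, z)))) = Add(z, Add(27, Mul(-63, z))) = Add(27, Mul(-62, z)))
Pow(Add(2, Function('S')(3)), 2) = Pow(Add(2, Add(27, Mul(-62, 3))), 2) = Pow(Add(2, Add(27, -186)), 2) = Pow(Add(2, -159), 2) = Pow(-157, 2) = 24649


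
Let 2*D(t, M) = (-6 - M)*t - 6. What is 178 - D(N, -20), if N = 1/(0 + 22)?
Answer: 3975/22 ≈ 180.68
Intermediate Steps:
N = 1/22 ≈ 0.045455
D(t, M) = -3 + t*(-6 - M)/2 (D(t, M) = ((-6 - M)*t - 6)/2 = (t*(-6 - M) - 6)/2 = (-6 + t*(-6 - M))/2 = -3 + t*(-6 - M)/2)
178 - D(N, -20) = 178 - (-3 - 3*1/22 - 1/2*(-20)*1/22) = 178 - (-3 - 3/22 + 5/11) = 178 - 1*(-59/22) = 178 + 59/22 = 3975/22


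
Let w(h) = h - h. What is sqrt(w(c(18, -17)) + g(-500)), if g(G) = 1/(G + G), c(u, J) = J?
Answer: I*sqrt(10)/100 ≈ 0.031623*I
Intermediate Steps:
g(G) = 1/(2*G)
w(h) = 0
sqrt(w(c(18, -17)) + g(-500)) = sqrt(0 + (1/2)/(-500)) = sqrt(0 + (1/2)*(-1/500)) = sqrt(0 - 1/1000) = sqrt(-1/1000) = I*sqrt(10)/100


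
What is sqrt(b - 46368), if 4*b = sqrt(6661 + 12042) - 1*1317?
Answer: sqrt(-186789 + sqrt(18703))/2 ≈ 216.02*I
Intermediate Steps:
b = -1317/4 + sqrt(18703)/4 (b = (sqrt(6661 + 12042) - 1*1317)/4 = (sqrt(18703) - 1317)/4 = (-1317 + sqrt(18703))/4 = -1317/4 + sqrt(18703)/4 ≈ -295.06)
sqrt(b - 46368) = sqrt((-1317/4 + sqrt(18703)/4) - 46368) = sqrt(-186789/4 + sqrt(18703)/4)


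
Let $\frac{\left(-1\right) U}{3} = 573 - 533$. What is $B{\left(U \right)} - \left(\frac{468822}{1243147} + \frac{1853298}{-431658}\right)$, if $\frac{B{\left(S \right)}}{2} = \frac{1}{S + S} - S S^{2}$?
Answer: $\frac{12363608552135677993}{3577428984840} \approx 3.456 \cdot 10^{6}$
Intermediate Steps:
$U = -120$ ($U = - 3 \left(573 - 533\right) = \left(-3\right) 40 = -120$)
$B{\left(S \right)} = \frac{1}{S} - 2 S^{3}$ ($B{\left(S \right)} = 2 \left(\frac{1}{S + S} - S S^{2}\right) = 2 \left(\frac{1}{2 S} - S^{3}\right) = \frac{1}{S} - 2 S^{3}$)
$B{\left(U \right)} - \left(\frac{468822}{1243147} + \frac{1853298}{-431658}\right) = \frac{1 - 2 \left(-120\right)^{4}}{-120} - \left(\frac{468822}{1243147} + \frac{1853298}{-431658}\right) = - \frac{1 - 414720000}{120} - \left(468822 \cdot \frac{1}{1243147} + 1853298 \left(- \frac{1}{431658}\right)\right) = - \frac{1 - 414720000}{120} - \left(\frac{468822}{1243147} - \frac{102961}{23981}\right) = \left(- \frac{1}{120}\right) \left(-414719999\right) - - \frac{116752837885}{29811908207} = \frac{414719999}{120} + \frac{116752837885}{29811908207} = \frac{12363608552135677993}{3577428984840}$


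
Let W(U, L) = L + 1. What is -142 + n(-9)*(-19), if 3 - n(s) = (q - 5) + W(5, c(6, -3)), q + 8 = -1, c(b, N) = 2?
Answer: -408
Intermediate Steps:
q = -9 (q = -8 - 1 = -9)
W(U, L) = 1 + L
n(s) = 14 (n(s) = 3 - ((-9 - 5) + (1 + 2)) = 3 - (-14 + 3) = 3 - 1*(-11) = 3 + 11 = 14)
-142 + n(-9)*(-19) = -142 + 14*(-19) = -142 - 266 = -408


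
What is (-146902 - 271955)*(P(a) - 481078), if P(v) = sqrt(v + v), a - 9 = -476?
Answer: 201502887846 - 418857*I*sqrt(934) ≈ 2.015e+11 - 1.2801e+7*I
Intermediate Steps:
a = -467 (a = 9 - 476 = -467)
P(v) = sqrt(2)*sqrt(v) (P(v) = sqrt(2*v) = sqrt(2)*sqrt(v))
(-146902 - 271955)*(P(a) - 481078) = (-146902 - 271955)*(sqrt(2)*sqrt(-467) - 481078) = -418857*(sqrt(2)*(I*sqrt(467)) - 481078) = -418857*(I*sqrt(934) - 481078) = -418857*(-481078 + I*sqrt(934)) = 201502887846 - 418857*I*sqrt(934)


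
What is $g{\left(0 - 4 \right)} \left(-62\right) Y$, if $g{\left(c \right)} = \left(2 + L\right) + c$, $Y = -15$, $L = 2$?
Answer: $0$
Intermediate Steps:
$g{\left(c \right)} = 4 + c$ ($g{\left(c \right)} = \left(2 + 2\right) + c = 4 + c$)
$g{\left(0 - 4 \right)} \left(-62\right) Y = \left(4 + \left(0 - 4\right)\right) \left(-62\right) \left(-15\right) = \left(4 - 4\right) \left(-62\right) \left(-15\right) = 0 \left(-62\right) \left(-15\right) = 0 \left(-15\right) = 0$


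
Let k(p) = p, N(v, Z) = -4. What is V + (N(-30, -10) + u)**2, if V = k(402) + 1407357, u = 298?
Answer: 1494195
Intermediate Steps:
V = 1407759 (V = 402 + 1407357 = 1407759)
V + (N(-30, -10) + u)**2 = 1407759 + (-4 + 298)**2 = 1407759 + 294**2 = 1407759 + 86436 = 1494195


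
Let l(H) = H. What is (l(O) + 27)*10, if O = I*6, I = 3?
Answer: 450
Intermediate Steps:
O = 18 (O = 3*6 = 18)
(l(O) + 27)*10 = (18 + 27)*10 = 45*10 = 450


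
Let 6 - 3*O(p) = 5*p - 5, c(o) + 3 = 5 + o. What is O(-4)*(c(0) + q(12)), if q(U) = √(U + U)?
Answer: 62/3 + 62*√6/3 ≈ 71.289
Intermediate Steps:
q(U) = √2*√U (q(U) = √(2*U) = √2*√U)
c(o) = 2 + o (c(o) = -3 + (5 + o) = 2 + o)
O(p) = 11/3 - 5*p/3 (O(p) = 2 - (5*p - 5)/3 = 2 - (-5 + 5*p)/3 = 2 + (5/3 - 5*p/3) = 11/3 - 5*p/3)
O(-4)*(c(0) + q(12)) = (11/3 - 5/3*(-4))*((2 + 0) + √2*√12) = (11/3 + 20/3)*(2 + √2*(2*√3)) = 31*(2 + 2*√6)/3 = 62/3 + 62*√6/3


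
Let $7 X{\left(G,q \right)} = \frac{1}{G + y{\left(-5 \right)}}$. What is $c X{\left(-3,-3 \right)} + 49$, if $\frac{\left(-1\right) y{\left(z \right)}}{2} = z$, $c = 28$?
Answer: $\frac{347}{7} \approx 49.571$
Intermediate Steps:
$y{\left(z \right)} = - 2 z$
$X{\left(G,q \right)} = \frac{1}{7 \left(10 + G\right)}$ ($X{\left(G,q \right)} = \frac{1}{7 \left(G - -10\right)} = \frac{1}{7 \left(G + 10\right)} = \frac{1}{7 \left(10 + G\right)}$)
$c X{\left(-3,-3 \right)} + 49 = 28 \frac{1}{7 \left(10 - 3\right)} + 49 = 28 \frac{1}{7 \cdot 7} + 49 = 28 \cdot \frac{1}{7} \cdot \frac{1}{7} + 49 = 28 \cdot \frac{1}{49} + 49 = \frac{4}{7} + 49 = \frac{347}{7}$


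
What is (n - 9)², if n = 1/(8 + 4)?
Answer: 11449/144 ≈ 79.507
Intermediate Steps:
n = 1/12 ≈ 0.083333
(n - 9)² = (1/12 - 9)² = (-107/12)² = 11449/144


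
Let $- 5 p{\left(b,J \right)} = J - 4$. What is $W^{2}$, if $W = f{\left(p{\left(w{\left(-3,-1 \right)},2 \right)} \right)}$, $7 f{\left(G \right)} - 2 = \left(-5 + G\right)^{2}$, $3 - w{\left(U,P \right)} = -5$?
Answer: $\frac{335241}{30625} \approx 10.947$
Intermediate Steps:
$w{\left(U,P \right)} = 8$ ($w{\left(U,P \right)} = 3 - -5 = 3 + 5 = 8$)
$p{\left(b,J \right)} = \frac{4}{5} - \frac{J}{5}$ ($p{\left(b,J \right)} = - \frac{J - 4}{5} = - \frac{-4 + J}{5} = \frac{4}{5} - \frac{J}{5}$)
$f{\left(G \right)} = \frac{2}{7} + \frac{\left(-5 + G\right)^{2}}{7}$
$W = \frac{579}{175}$ ($W = \frac{2}{7} + \frac{\left(-5 + \left(\frac{4}{5} - \frac{2}{5}\right)\right)^{2}}{7} = \frac{2}{7} + \frac{\left(-5 + \frac{2}{5}\right)^{2}}{7} = \frac{2}{7} + \frac{\left(- \frac{23}{5}\right)^{2}}{7} = \frac{2}{7} + \frac{1}{7} \cdot \frac{529}{25} = \frac{2}{7} + \frac{529}{175} = \frac{579}{175} \approx 3.3086$)
$W^{2} = \left(\frac{579}{175}\right)^{2} = \frac{335241}{30625}$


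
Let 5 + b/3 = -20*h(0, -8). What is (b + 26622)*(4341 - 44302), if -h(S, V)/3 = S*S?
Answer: -1063242327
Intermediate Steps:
h(S, V) = -3*S**2 (h(S, V) = -3*S*S = -3*S**2)
b = -15 (b = -15 + 3*(-(-60)*0**2) = -15 + 3*(-(-60)*0) = -15 + 3*(-20*0) = -15 + 3*0 = -15 + 0 = -15)
(b + 26622)*(4341 - 44302) = (-15 + 26622)*(4341 - 44302) = 26607*(-39961) = -1063242327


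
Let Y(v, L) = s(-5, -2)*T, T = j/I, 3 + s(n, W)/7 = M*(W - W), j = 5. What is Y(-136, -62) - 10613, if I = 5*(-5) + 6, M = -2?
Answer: -201542/19 ≈ -10607.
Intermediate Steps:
I = -19 (I = -25 + 6 = -19)
s(n, W) = -21 (s(n, W) = -21 + 7*(-2*(W - W)) = -21 + 7*(-2*0) = -21 + 7*0 = -21 + 0 = -21)
T = -5/19 (T = 5/(-19) = 5*(-1/19) = -5/19 ≈ -0.26316)
Y(v, L) = 105/19 (Y(v, L) = -21*(-5/19) = 105/19)
Y(-136, -62) - 10613 = 105/19 - 10613 = -201542/19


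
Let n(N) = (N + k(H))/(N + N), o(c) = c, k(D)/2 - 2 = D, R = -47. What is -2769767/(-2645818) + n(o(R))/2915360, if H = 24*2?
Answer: 1153552347047/1101930280640 ≈ 1.0468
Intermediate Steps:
H = 48
k(D) = 4 + 2*D
n(N) = (100 + N)/(2*N) (n(N) = (N + (4 + 2*48))/(N + N) = (N + (4 + 96))/((2*N)) = (N + 100)*(1/(2*N)) = (100 + N)*(1/(2*N)) = (100 + N)/(2*N))
-2769767/(-2645818) + n(o(R))/2915360 = -2769767/(-2645818) + ((1/2)*(100 - 47)/(-47))/2915360 = -2769767*(-1/2645818) + ((1/2)*(-1/47)*53)*(1/2915360) = 395681/377974 - 53/94*1/2915360 = 395681/377974 - 53/274043840 = 1153552347047/1101930280640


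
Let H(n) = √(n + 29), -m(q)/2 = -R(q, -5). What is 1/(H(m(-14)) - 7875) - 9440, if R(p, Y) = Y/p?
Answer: -4097990591605/434109167 - 4*√91/434109167 ≈ -9440.0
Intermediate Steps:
m(q) = -10/q (m(q) = -(-2)*(-5/q) = -10/q)
H(n) = √(29 + n)
1/(H(m(-14)) - 7875) - 9440 = 1/(√(29 - 10/(-14)) - 7875) - 9440 = 1/(√(29 - 10*(-1/14)) - 7875) - 9440 = 1/(√(29 + 5/7) - 7875) - 9440 = 1/(√(208/7) - 7875) - 9440 = 1/(4*√91/7 - 7875) - 9440 = 1/(-7875 + 4*√91/7) - 9440 = -9440 + 1/(-7875 + 4*√91/7)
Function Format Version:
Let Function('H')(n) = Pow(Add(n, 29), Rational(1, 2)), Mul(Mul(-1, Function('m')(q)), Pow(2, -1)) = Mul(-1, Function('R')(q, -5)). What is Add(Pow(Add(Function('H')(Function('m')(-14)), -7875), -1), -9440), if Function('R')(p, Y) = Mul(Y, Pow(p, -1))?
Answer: Add(Rational(-4097990591605, 434109167), Mul(Rational(-4, 434109167), Pow(91, Rational(1, 2)))) ≈ -9440.0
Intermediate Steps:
Function('m')(q) = Mul(-10, Pow(q, -1)) (Function('m')(q) = Mul(-2, Mul(-1, Mul(-5, Pow(q, -1)))) = Mul(-2, Mul(5, Pow(q, -1))) = Mul(-10, Pow(q, -1)))
Function('H')(n) = Pow(Add(29, n), Rational(1, 2))
Add(Pow(Add(Function('H')(Function('m')(-14)), -7875), -1), -9440) = Add(Pow(Add(Pow(Add(29, Mul(-10, Pow(-14, -1))), Rational(1, 2)), -7875), -1), -9440) = Add(Pow(Add(Pow(Add(29, Mul(-10, Rational(-1, 14))), Rational(1, 2)), -7875), -1), -9440) = Add(Pow(Add(Pow(Add(29, Rational(5, 7)), Rational(1, 2)), -7875), -1), -9440) = Add(Pow(Add(Pow(Rational(208, 7), Rational(1, 2)), -7875), -1), -9440) = Add(Pow(Add(Mul(Rational(4, 7), Pow(91, Rational(1, 2))), -7875), -1), -9440) = Add(Pow(Add(-7875, Mul(Rational(4, 7), Pow(91, Rational(1, 2)))), -1), -9440) = Add(-9440, Pow(Add(-7875, Mul(Rational(4, 7), Pow(91, Rational(1, 2)))), -1))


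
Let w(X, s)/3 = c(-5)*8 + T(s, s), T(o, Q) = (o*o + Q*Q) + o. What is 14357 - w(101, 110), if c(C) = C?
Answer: -58453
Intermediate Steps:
T(o, Q) = o + Q² + o² (T(o, Q) = (o² + Q²) + o = (Q² + o²) + o = o + Q² + o²)
w(X, s) = -120 + 3*s + 6*s² (w(X, s) = 3*(-5*8 + (s + s² + s²)) = 3*(-40 + (s + 2*s²)) = 3*(-40 + s + 2*s²) = -120 + 3*s + 6*s²)
14357 - w(101, 110) = 14357 - (-120 + 3*110 + 6*110²) = 14357 - (-120 + 330 + 6*12100) = 14357 - (-120 + 330 + 72600) = 14357 - 1*72810 = 14357 - 72810 = -58453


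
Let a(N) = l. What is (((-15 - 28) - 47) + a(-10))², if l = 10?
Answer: 6400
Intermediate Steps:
a(N) = 10
(((-15 - 28) - 47) + a(-10))² = (((-15 - 28) - 47) + 10)² = ((-43 - 47) + 10)² = (-90 + 10)² = (-80)² = 6400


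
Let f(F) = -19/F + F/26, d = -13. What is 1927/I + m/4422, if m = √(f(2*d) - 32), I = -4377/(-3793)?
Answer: 7309111/4377 + I*√21814/114972 ≈ 1669.9 + 0.0012846*I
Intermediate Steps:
I = 4377/3793 (I = -4377*(-1/3793) = 4377/3793 ≈ 1.1540)
f(F) = -19/F + F/26 (f(F) = -19/F + F*(1/26) = -19/F + F/26)
m = I*√21814/26 (m = √((-19/(2*(-13)) + (2*(-13))/26) - 32) = √((-19/(-26) + (1/26)*(-26)) - 32) = √((-19*(-1/26) - 1) - 32) = √((19/26 - 1) - 32) = √(-7/26 - 32) = √(-839/26) = I*√21814/26 ≈ 5.6806*I)
1927/I + m/4422 = 1927/(4377/3793) + (I*√21814/26)/4422 = 1927*(3793/4377) + (I*√21814/26)*(1/4422) = 7309111/4377 + I*√21814/114972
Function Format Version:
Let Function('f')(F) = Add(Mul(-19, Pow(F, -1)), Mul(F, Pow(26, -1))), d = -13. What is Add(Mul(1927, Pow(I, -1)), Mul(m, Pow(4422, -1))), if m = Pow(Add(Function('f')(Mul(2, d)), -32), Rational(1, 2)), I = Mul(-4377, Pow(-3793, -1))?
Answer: Add(Rational(7309111, 4377), Mul(Rational(1, 114972), I, Pow(21814, Rational(1, 2)))) ≈ Add(1669.9, Mul(0.0012846, I))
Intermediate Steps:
I = Rational(4377, 3793) (I = Mul(-4377, Rational(-1, 3793)) = Rational(4377, 3793) ≈ 1.1540)
Function('f')(F) = Add(Mul(-19, Pow(F, -1)), Mul(Rational(1, 26), F)) (Function('f')(F) = Add(Mul(-19, Pow(F, -1)), Mul(F, Rational(1, 26))) = Add(Mul(-19, Pow(F, -1)), Mul(Rational(1, 26), F)))
m = Mul(Rational(1, 26), I, Pow(21814, Rational(1, 2))) (m = Pow(Add(Add(Mul(-19, Pow(Mul(2, -13), -1)), Mul(Rational(1, 26), Mul(2, -13))), -32), Rational(1, 2)) = Pow(Add(Add(Mul(-19, Pow(-26, -1)), Mul(Rational(1, 26), -26)), -32), Rational(1, 2)) = Pow(Add(Add(Mul(-19, Rational(-1, 26)), -1), -32), Rational(1, 2)) = Pow(Add(Add(Rational(19, 26), -1), -32), Rational(1, 2)) = Pow(Add(Rational(-7, 26), -32), Rational(1, 2)) = Pow(Rational(-839, 26), Rational(1, 2)) = Mul(Rational(1, 26), I, Pow(21814, Rational(1, 2))) ≈ Mul(5.6806, I))
Add(Mul(1927, Pow(I, -1)), Mul(m, Pow(4422, -1))) = Add(Mul(1927, Pow(Rational(4377, 3793), -1)), Mul(Mul(Rational(1, 26), I, Pow(21814, Rational(1, 2))), Pow(4422, -1))) = Add(Mul(1927, Rational(3793, 4377)), Mul(Mul(Rational(1, 26), I, Pow(21814, Rational(1, 2))), Rational(1, 4422))) = Add(Rational(7309111, 4377), Mul(Rational(1, 114972), I, Pow(21814, Rational(1, 2))))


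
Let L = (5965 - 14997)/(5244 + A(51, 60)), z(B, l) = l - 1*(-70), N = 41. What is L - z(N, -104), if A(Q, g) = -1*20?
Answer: 21073/653 ≈ 32.271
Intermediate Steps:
z(B, l) = 70 + l (z(B, l) = l + 70 = 70 + l)
A(Q, g) = -20
L = -1129/653 (L = (5965 - 14997)/(5244 - 20) = -9032/5224 = -9032*1/5224 = -1129/653 ≈ -1.7289)
L - z(N, -104) = -1129/653 - (70 - 104) = -1129/653 - 1*(-34) = -1129/653 + 34 = 21073/653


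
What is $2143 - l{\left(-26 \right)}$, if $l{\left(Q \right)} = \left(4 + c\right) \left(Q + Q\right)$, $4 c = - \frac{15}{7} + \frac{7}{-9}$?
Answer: $\frac{145721}{63} \approx 2313.0$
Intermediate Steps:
$c = - \frac{46}{63}$ ($c = \frac{- \frac{15}{7} + \frac{7}{-9}}{4} = \frac{\left(-15\right) \frac{1}{7} + 7 \left(- \frac{1}{9}\right)}{4} = \frac{- \frac{15}{7} - \frac{7}{9}}{4} = \frac{1}{4} \left(- \frac{184}{63}\right) = - \frac{46}{63} \approx -0.73016$)
$l{\left(Q \right)} = \frac{412 Q}{63}$ ($l{\left(Q \right)} = \left(4 - \frac{46}{63}\right) \left(Q + Q\right) = \frac{206 \cdot 2 Q}{63} = \frac{412 Q}{63}$)
$2143 - l{\left(-26 \right)} = 2143 - \frac{412}{63} \left(-26\right) = 2143 - - \frac{10712}{63} = 2143 + \frac{10712}{63} = \frac{145721}{63}$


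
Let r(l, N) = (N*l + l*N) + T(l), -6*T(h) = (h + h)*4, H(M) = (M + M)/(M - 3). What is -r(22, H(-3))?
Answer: -44/3 ≈ -14.667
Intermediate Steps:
H(M) = 2*M/(-3 + M) (H(M) = (2*M)/(-3 + M) = 2*M/(-3 + M))
T(h) = -4*h/3 (T(h) = -(h + h)*4/6 = -2*h*4/6 = -4*h/3)
r(l, N) = -4*l/3 + 2*N*l (r(l, N) = (N*l + l*N) - 4*l/3 = (N*l + N*l) - 4*l/3 = 2*N*l - 4*l/3 = -4*l/3 + 2*N*l)
-r(22, H(-3)) = -2*22*(-2 + 3*(2*(-3)/(-3 - 3)))/3 = -2*22*(-2 + 3*(2*(-3)/(-6)))/3 = -2*22*(-2 + 3*(2*(-3)*(-⅙)))/3 = -2*22*(-2 + 3*1)/3 = -2*22*(-2 + 3)/3 = -2*22/3 = -1*44/3 = -44/3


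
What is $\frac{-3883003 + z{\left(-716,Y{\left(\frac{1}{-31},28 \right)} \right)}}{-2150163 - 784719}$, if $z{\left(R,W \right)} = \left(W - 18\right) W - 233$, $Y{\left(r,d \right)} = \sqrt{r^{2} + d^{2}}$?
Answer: $\frac{3731036371}{2820421602} + \frac{5 \sqrt{30137}}{5054519} \approx 1.323$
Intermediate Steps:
$Y{\left(r,d \right)} = \sqrt{d^{2} + r^{2}}$
$z{\left(R,W \right)} = -233 + W \left(-18 + W\right)$ ($z{\left(R,W \right)} = \left(-18 + W\right) W - 233 = W \left(-18 + W\right) - 233 = -233 + W \left(-18 + W\right)$)
$\frac{-3883003 + z{\left(-716,Y{\left(\frac{1}{-31},28 \right)} \right)}}{-2150163 - 784719} = \frac{-3883003 - \left(233 - \frac{753425}{961} + 18 \sqrt{28^{2} + \left(\frac{1}{-31}\right)^{2}}\right)}{-2150163 - 784719} = \frac{-3883003 - \left(233 - \frac{753425}{961} + 18 \sqrt{784 + \left(- \frac{1}{31}\right)^{2}}\right)}{-2934882} = \left(-3883003 - \left(233 - \frac{753425}{961} + 18 \sqrt{784 + \frac{1}{961}}\right)\right) \left(- \frac{1}{2934882}\right) = \left(-3883003 - \left(233 - \frac{753425}{961} + \frac{90 \sqrt{30137}}{31}\right)\right) \left(- \frac{1}{2934882}\right) = \left(-3883003 - \left(233 - \frac{753425}{961} + 18 \cdot \frac{5}{31} \sqrt{30137}\right)\right) \left(- \frac{1}{2934882}\right) = \left(-3883003 - \left(- \frac{529512}{961} + \frac{90 \sqrt{30137}}{31}\right)\right) \left(- \frac{1}{2934882}\right) = \left(-3883003 + \left(\frac{529512}{961} - \frac{90 \sqrt{30137}}{31}\right)\right) \left(- \frac{1}{2934882}\right) = \left(- \frac{3731036371}{961} - \frac{90 \sqrt{30137}}{31}\right) \left(- \frac{1}{2934882}\right) = \frac{3731036371}{2820421602} + \frac{5 \sqrt{30137}}{5054519}$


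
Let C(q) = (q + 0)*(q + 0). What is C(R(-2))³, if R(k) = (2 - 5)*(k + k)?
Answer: 2985984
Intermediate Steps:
R(k) = -6*k
C(q) = q² (C(q) = q*q = q²)
C(R(-2))³ = ((-6*(-2))²)³ = (12²)³ = 144³ = 2985984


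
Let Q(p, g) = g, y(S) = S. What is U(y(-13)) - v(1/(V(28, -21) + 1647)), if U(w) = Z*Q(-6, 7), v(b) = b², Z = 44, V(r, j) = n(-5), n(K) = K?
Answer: 830418511/2696164 ≈ 308.00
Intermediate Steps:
V(r, j) = -5
U(w) = 308 (U(w) = 44*7 = 308)
U(y(-13)) - v(1/(V(28, -21) + 1647)) = 308 - (1/(-5 + 1647))² = 308 - (1/1642)² = 308 - 1*1/2696164 = 308 - 1/2696164 = 830418511/2696164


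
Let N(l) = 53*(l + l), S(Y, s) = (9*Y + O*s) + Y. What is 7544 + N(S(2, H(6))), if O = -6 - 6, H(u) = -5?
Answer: 16024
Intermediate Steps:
O = -12
S(Y, s) = -12*s + 10*Y (S(Y, s) = (9*Y - 12*s) + Y = (-12*s + 9*Y) + Y = -12*s + 10*Y)
N(l) = 106*l (N(l) = 53*(2*l) = 106*l)
7544 + N(S(2, H(6))) = 7544 + 106*(-12*(-5) + 10*2) = 7544 + 106*(60 + 20) = 7544 + 106*80 = 7544 + 8480 = 16024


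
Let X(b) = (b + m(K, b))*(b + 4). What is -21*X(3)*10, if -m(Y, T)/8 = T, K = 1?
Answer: 30870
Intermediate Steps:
m(Y, T) = -8*T
X(b) = -7*b*(4 + b) (X(b) = (b - 8*b)*(b + 4) = (-7*b)*(4 + b) = -7*b*(4 + b))
-21*X(3)*10 = -147*3*(-4 - 1*3)*10 = -147*3*(-4 - 3)*10 = -147*3*(-7)*10 = -21*(-147)*10 = 3087*10 = 30870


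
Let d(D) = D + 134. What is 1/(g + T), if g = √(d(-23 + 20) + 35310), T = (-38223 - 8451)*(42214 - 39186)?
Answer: -141328872/19973850060756943 - √35441/19973850060756943 ≈ -7.0757e-9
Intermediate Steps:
T = -141328872 (T = -46674*3028 = -141328872)
d(D) = 134 + D
g = √35441 (g = √((134 + (-23 + 20)) + 35310) = √((134 - 3) + 35310) = √(131 + 35310) = √35441 ≈ 188.26)
1/(g + T) = 1/(√35441 - 141328872) = 1/(-141328872 + √35441)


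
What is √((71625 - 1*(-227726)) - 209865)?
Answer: √89486 ≈ 299.14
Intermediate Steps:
√((71625 - 1*(-227726)) - 209865) = √((71625 + 227726) - 209865) = √(299351 - 209865) = √89486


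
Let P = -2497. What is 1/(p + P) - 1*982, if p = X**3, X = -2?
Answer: -2459911/2505 ≈ -982.00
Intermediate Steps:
p = -8 (p = (-2)**3 = -8)
1/(p + P) - 1*982 = 1/(-8 - 2497) - 1*982 = 1/(-2505) - 982 = -1/2505 - 982 = -2459911/2505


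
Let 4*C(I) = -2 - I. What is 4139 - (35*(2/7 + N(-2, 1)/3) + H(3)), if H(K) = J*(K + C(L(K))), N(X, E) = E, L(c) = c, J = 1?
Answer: 49387/12 ≈ 4115.6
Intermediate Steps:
C(I) = -½ - I/4 (C(I) = (-2 - I)/4 = -½ - I/4)
H(K) = -½ + 3*K/4 (H(K) = 1*(K + (-½ - K/4)) = 1*(-½ + 3*K/4) = -½ + 3*K/4)
4139 - (35*(2/7 + N(-2, 1)/3) + H(3)) = 4139 - (35*(2/7 + 1/3) + (-½ + (¾)*3)) = 4139 - (35*(2*(⅐) + 1*(⅓)) + (-½ + 9/4)) = 4139 - (35*(2/7 + ⅓) + 7/4) = 4139 - (35*(13/21) + 7/4) = 4139 - (65/3 + 7/4) = 4139 - 1*281/12 = 4139 - 281/12 = 49387/12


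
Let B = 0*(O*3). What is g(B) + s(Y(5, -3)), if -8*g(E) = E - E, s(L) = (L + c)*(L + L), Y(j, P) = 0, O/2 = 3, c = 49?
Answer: 0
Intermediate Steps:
O = 6 (O = 2*3 = 6)
s(L) = 2*L*(49 + L) (s(L) = (L + 49)*(L + L) = (49 + L)*(2*L) = 2*L*(49 + L))
B = 0 (B = 0*(6*3) = 0*18 = 0)
g(E) = 0 (g(E) = -(E - E)/8 = -⅛*0 = 0)
g(B) + s(Y(5, -3)) = 0 + 2*0*(49 + 0) = 0 + 2*0*49 = 0 + 0 = 0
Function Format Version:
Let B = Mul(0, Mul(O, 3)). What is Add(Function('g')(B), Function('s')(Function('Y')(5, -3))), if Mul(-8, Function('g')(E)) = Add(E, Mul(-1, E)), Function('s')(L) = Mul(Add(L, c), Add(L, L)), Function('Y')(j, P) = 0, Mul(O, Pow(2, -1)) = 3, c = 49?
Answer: 0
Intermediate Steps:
O = 6 (O = Mul(2, 3) = 6)
Function('s')(L) = Mul(2, L, Add(49, L)) (Function('s')(L) = Mul(Add(L, 49), Add(L, L)) = Mul(Add(49, L), Mul(2, L)) = Mul(2, L, Add(49, L)))
B = 0 (B = Mul(0, Mul(6, 3)) = Mul(0, 18) = 0)
Function('g')(E) = 0 (Function('g')(E) = Mul(Rational(-1, 8), Add(E, Mul(-1, E))) = Mul(Rational(-1, 8), 0) = 0)
Add(Function('g')(B), Function('s')(Function('Y')(5, -3))) = Add(0, Mul(2, 0, Add(49, 0))) = Add(0, Mul(2, 0, 49)) = Add(0, 0) = 0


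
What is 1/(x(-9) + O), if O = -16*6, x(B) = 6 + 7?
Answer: -1/83 ≈ -0.012048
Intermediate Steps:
x(B) = 13
O = -96
1/(x(-9) + O) = 1/(13 - 96) = 1/(-83) = -1/83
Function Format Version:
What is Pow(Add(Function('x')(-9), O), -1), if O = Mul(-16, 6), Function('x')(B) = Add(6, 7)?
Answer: Rational(-1, 83) ≈ -0.012048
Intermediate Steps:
Function('x')(B) = 13
O = -96
Pow(Add(Function('x')(-9), O), -1) = Pow(Add(13, -96), -1) = Pow(-83, -1) = Rational(-1, 83)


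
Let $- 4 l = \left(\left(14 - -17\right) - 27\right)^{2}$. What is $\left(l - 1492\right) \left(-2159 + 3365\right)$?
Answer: $-1804176$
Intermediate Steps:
$l = -4$ ($l = - \frac{\left(\left(14 - -17\right) - 27\right)^{2}}{4} = - \frac{\left(\left(14 + 17\right) - 27\right)^{2}}{4} = - \frac{\left(31 - 27\right)^{2}}{4} = - \frac{4^{2}}{4} = \left(- \frac{1}{4}\right) 16 = -4$)
$\left(l - 1492\right) \left(-2159 + 3365\right) = \left(-4 - 1492\right) \left(-2159 + 3365\right) = \left(-1496\right) 1206 = -1804176$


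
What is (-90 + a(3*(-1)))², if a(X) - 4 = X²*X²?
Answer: 25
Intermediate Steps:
a(X) = 4 + X⁴ (a(X) = 4 + X²*X² = 4 + X⁴)
(-90 + a(3*(-1)))² = (-90 + (4 + (3*(-1))⁴))² = (-90 + (4 + (-3)⁴))² = (-90 + (4 + 81))² = (-90 + 85)² = (-5)² = 25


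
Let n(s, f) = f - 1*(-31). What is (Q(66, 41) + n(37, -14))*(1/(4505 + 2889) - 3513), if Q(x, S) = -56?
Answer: 1013029719/7394 ≈ 1.3701e+5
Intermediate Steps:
n(s, f) = 31 + f (n(s, f) = f + 31 = 31 + f)
(Q(66, 41) + n(37, -14))*(1/(4505 + 2889) - 3513) = (-56 + (31 - 14))*(1/(4505 + 2889) - 3513) = (-56 + 17)*(1/7394 - 3513) = -39*(1/7394 - 3513) = -39*(-25975121/7394) = 1013029719/7394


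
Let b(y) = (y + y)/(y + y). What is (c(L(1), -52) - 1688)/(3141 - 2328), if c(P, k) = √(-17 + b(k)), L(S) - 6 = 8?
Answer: -1688/813 + 4*I/813 ≈ -2.0763 + 0.0049201*I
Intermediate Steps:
b(y) = 1 (b(y) = (2*y)/((2*y)) = (2*y)*(1/(2*y)) = 1)
L(S) = 14 (L(S) = 6 + 8 = 14)
c(P, k) = 4*I (c(P, k) = √(-17 + 1) = √(-16) = 4*I)
(c(L(1), -52) - 1688)/(3141 - 2328) = (4*I - 1688)/(3141 - 2328) = (-1688 + 4*I)/813 = (-1688 + 4*I)*(1/813) = -1688/813 + 4*I/813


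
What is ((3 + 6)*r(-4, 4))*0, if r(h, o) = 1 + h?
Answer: 0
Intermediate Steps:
((3 + 6)*r(-4, 4))*0 = ((3 + 6)*(1 - 4))*0 = (9*(-3))*0 = -27*0 = 0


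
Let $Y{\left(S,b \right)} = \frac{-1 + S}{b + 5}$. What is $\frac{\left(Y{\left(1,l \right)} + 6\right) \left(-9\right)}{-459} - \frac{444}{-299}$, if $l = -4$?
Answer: $\frac{8146}{5083} \approx 1.6026$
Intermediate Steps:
$Y{\left(S,b \right)} = \frac{-1 + S}{5 + b}$
$\frac{\left(Y{\left(1,l \right)} + 6\right) \left(-9\right)}{-459} - \frac{444}{-299} = \frac{\left(\frac{-1 + 1}{5 - 4} + 6\right) \left(-9\right)}{-459} - \frac{444}{-299} = \left(1^{-1} \cdot 0 + 6\right) \left(-9\right) \left(- \frac{1}{459}\right) - - \frac{444}{299} = \left(1 \cdot 0 + 6\right) \left(-9\right) \left(- \frac{1}{459}\right) + \frac{444}{299} = \left(0 + 6\right) \left(-9\right) \left(- \frac{1}{459}\right) + \frac{444}{299} = 6 \left(-9\right) \left(- \frac{1}{459}\right) + \frac{444}{299} = \left(-54\right) \left(- \frac{1}{459}\right) + \frac{444}{299} = \frac{2}{17} + \frac{444}{299} = \frac{8146}{5083}$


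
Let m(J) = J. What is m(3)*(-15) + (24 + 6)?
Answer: -15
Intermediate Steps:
m(3)*(-15) + (24 + 6) = 3*(-15) + (24 + 6) = -45 + 30 = -15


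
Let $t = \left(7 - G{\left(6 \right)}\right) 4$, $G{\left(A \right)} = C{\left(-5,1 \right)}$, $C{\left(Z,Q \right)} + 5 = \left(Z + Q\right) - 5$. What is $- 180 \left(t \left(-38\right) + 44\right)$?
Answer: $566640$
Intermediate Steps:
$C{\left(Z,Q \right)} = -10 + Q + Z$ ($C{\left(Z,Q \right)} = -5 - \left(5 - Q - Z\right) = -5 + \left(-5 + Q + Z\right) = -10 + Q + Z$)
$G{\left(A \right)} = -14$ ($G{\left(A \right)} = -10 + 1 - 5 = -14$)
$t = 84$ ($t = \left(7 - -14\right) 4 = \left(7 + 14\right) 4 = 21 \cdot 4 = 84$)
$- 180 \left(t \left(-38\right) + 44\right) = - 180 \left(84 \left(-38\right) + 44\right) = - 180 \left(-3192 + 44\right) = \left(-180\right) \left(-3148\right) = 566640$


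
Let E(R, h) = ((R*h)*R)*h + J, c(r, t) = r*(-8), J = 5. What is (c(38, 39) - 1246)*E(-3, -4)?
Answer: -230950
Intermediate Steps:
c(r, t) = -8*r
E(R, h) = 5 + R**2*h**2 (E(R, h) = ((R*h)*R)*h + 5 = (h*R**2)*h + 5 = R**2*h**2 + 5 = 5 + R**2*h**2)
(c(38, 39) - 1246)*E(-3, -4) = (-8*38 - 1246)*(5 + (-3)**2*(-4)**2) = (-304 - 1246)*(5 + 9*16) = -1550*(5 + 144) = -1550*149 = -230950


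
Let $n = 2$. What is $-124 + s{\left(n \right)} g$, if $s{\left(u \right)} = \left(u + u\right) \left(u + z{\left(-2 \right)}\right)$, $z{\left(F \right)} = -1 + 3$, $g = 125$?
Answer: $1876$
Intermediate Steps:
$z{\left(F \right)} = 2$
$s{\left(u \right)} = 2 u \left(2 + u\right)$ ($s{\left(u \right)} = \left(u + u\right) \left(u + 2\right) = 2 u \left(2 + u\right)$)
$-124 + s{\left(n \right)} g = -124 + 2 \cdot 2 \left(2 + 2\right) 125 = -124 + 2 \cdot 2 \cdot 4 \cdot 125 = -124 + 16 \cdot 125 = -124 + 2000 = 1876$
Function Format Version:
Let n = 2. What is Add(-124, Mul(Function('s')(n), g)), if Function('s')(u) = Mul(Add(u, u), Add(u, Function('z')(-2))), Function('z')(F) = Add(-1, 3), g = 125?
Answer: 1876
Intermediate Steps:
Function('z')(F) = 2
Function('s')(u) = Mul(2, u, Add(2, u)) (Function('s')(u) = Mul(Add(u, u), Add(u, 2)) = Mul(Mul(2, u), Add(2, u)) = Mul(2, u, Add(2, u)))
Add(-124, Mul(Function('s')(n), g)) = Add(-124, Mul(Mul(2, 2, Add(2, 2)), 125)) = Add(-124, Mul(Mul(2, 2, 4), 125)) = Add(-124, Mul(16, 125)) = Add(-124, 2000) = 1876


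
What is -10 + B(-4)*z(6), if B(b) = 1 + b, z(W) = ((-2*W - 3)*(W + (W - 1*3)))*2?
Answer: 800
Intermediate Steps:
z(W) = 2*(-3 - 2*W)*(-3 + 2*W) (z(W) = ((-3 - 2*W)*(W + (W - 3)))*2 = ((-3 - 2*W)*(W + (-3 + W)))*2 = ((-3 - 2*W)*(-3 + 2*W))*2 = 2*(-3 - 2*W)*(-3 + 2*W))
-10 + B(-4)*z(6) = -10 + (1 - 4)*(18 - 8*6²) = -10 - 3*(18 - 8*36) = -10 - 3*(18 - 288) = -10 - 3*(-270) = -10 + 810 = 800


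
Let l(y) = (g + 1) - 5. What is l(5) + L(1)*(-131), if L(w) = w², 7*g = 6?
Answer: -939/7 ≈ -134.14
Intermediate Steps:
g = 6/7 (g = (⅐)*6 = 6/7 ≈ 0.85714)
l(y) = -22/7 (l(y) = (6/7 + 1) - 5 = 13/7 - 5 = -22/7)
l(5) + L(1)*(-131) = -22/7 + 1²*(-131) = -22/7 + 1*(-131) = -22/7 - 131 = -939/7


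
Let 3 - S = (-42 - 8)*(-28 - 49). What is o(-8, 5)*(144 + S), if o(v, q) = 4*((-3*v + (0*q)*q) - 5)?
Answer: -281428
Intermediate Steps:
S = -3847 (S = 3 - (-42 - 8)*(-28 - 49) = 3 - (-50)*(-77) = 3 - 1*3850 = 3 - 3850 = -3847)
o(v, q) = -20 - 12*v (o(v, q) = 4*((-3*v + 0*q) - 5) = 4*((-3*v + 0) - 5) = 4*(-3*v - 5) = 4*(-5 - 3*v) = -20 - 12*v)
o(-8, 5)*(144 + S) = (-20 - 12*(-8))*(144 - 3847) = (-20 + 96)*(-3703) = 76*(-3703) = -281428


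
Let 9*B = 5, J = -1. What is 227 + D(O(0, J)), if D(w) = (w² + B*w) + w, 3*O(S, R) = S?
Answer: 227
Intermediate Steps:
O(S, R) = S/3
B = 5/9 (B = (⅑)*5 = 5/9 ≈ 0.55556)
D(w) = w² + 14*w/9 (D(w) = (w² + 5*w/9) + w = w² + 14*w/9)
227 + D(O(0, J)) = 227 + ((⅓)*0)*(14 + 9*((⅓)*0))/9 = 227 + (⅑)*0*(14 + 9*0) = 227 + (⅑)*0*(14 + 0) = 227 + (⅑)*0*14 = 227 + 0 = 227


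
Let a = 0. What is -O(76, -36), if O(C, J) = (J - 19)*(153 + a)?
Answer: 8415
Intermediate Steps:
O(C, J) = -2907 + 153*J (O(C, J) = (J - 19)*(153 + 0) = (-19 + J)*153 = -2907 + 153*J)
-O(76, -36) = -(-2907 + 153*(-36)) = -(-2907 - 5508) = -1*(-8415) = 8415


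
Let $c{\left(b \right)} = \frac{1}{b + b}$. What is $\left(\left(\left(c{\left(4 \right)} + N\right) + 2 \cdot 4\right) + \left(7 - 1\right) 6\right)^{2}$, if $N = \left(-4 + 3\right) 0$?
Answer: $\frac{124609}{64} \approx 1947.0$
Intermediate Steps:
$N = 0$ ($N = \left(-1\right) 0 = 0$)
$c{\left(b \right)} = \frac{1}{2 b}$
$\left(\left(\left(c{\left(4 \right)} + N\right) + 2 \cdot 4\right) + \left(7 - 1\right) 6\right)^{2} = \left(\left(\left(\frac{1}{2 \cdot 4} + 0\right) + 2 \cdot 4\right) + \left(7 - 1\right) 6\right)^{2} = \left(\left(\left(\frac{1}{2} \cdot \frac{1}{4} + 0\right) + 8\right) + 6 \cdot 6\right)^{2} = \left(\left(\left(\frac{1}{8} + 0\right) + 8\right) + 36\right)^{2} = \left(\left(\frac{1}{8} + 8\right) + 36\right)^{2} = \left(\frac{65}{8} + 36\right)^{2} = \left(\frac{353}{8}\right)^{2} = \frac{124609}{64}$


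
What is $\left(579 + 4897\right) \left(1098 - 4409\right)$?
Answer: $-18131036$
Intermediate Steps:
$\left(579 + 4897\right) \left(1098 - 4409\right) = 5476 \left(-3311\right) = -18131036$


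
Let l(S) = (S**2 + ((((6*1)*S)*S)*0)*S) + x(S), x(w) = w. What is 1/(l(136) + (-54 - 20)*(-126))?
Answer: 1/27956 ≈ 3.5770e-5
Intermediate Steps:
l(S) = S + S**2 (l(S) = (S**2 + ((((6*1)*S)*S)*0)*S) + S = (S**2 + (((6*S)*S)*0)*S) + S = (S**2 + ((6*S**2)*0)*S) + S = (S**2 + 0*S) + S = (S**2 + 0) + S = S**2 + S = S + S**2)
1/(l(136) + (-54 - 20)*(-126)) = 1/(136*(1 + 136) + (-54 - 20)*(-126)) = 1/(136*137 - 74*(-126)) = 1/(18632 + 9324) = 1/27956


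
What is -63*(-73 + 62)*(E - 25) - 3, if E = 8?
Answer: -11784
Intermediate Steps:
-63*(-73 + 62)*(E - 25) - 3 = -63*(-73 + 62)*(8 - 25) - 3 = -(-693)*(-17) - 3 = -63*187 - 3 = -11781 - 3 = -11784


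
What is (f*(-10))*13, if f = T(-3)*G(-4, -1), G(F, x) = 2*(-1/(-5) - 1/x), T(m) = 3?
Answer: -936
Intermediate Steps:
G(F, x) = 2/5 - 2/x (G(F, x) = 2*(-1*(-1/5) - 1/x) = 2*(1/5 - 1/x) = 2/5 - 2/x)
f = 36/5 (f = 3*(2/5 - 2/(-1)) = 3*(2/5 - 2*(-1)) = 3*(2/5 + 2) = 3*(12/5) = 36/5 ≈ 7.2000)
(f*(-10))*13 = ((36/5)*(-10))*13 = -72*13 = -936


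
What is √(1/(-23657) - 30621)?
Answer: I*√17137154409686/23657 ≈ 174.99*I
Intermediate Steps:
√(1/(-23657) - 30621) = √(-1/23657 - 30621) = √(-724400998/23657) = I*√17137154409686/23657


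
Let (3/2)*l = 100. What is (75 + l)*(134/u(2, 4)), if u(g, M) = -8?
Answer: -28475/12 ≈ -2372.9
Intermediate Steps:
l = 200/3 (l = (⅔)*100 = 200/3 ≈ 66.667)
(75 + l)*(134/u(2, 4)) = (75 + 200/3)*(134/(-8)) = 425*(134*(-⅛))/3 = (425/3)*(-67/4) = -28475/12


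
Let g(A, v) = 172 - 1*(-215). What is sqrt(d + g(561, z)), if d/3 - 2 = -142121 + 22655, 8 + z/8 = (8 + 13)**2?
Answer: I*sqrt(358005) ≈ 598.33*I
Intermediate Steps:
z = 3464 (z = -64 + 8*(8 + 13)**2 = -64 + 8*21**2 = -64 + 8*441 = -64 + 3528 = 3464)
g(A, v) = 387 (g(A, v) = 172 + 215 = 387)
d = -358392 (d = 6 + 3*(-142121 + 22655) = 6 + 3*(-119466) = 6 - 358398 = -358392)
sqrt(d + g(561, z)) = sqrt(-358392 + 387) = sqrt(-358005) = I*sqrt(358005)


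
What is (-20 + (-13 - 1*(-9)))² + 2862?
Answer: 3438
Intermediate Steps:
(-20 + (-13 - 1*(-9)))² + 2862 = (-20 + (-13 + 9))² + 2862 = (-20 - 4)² + 2862 = (-24)² + 2862 = 576 + 2862 = 3438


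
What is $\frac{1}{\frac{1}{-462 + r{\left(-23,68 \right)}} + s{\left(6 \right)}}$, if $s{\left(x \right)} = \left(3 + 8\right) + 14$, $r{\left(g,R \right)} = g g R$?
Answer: $\frac{35510}{887751} \approx 0.04$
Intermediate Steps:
$r{\left(g,R \right)} = R g^{2}$ ($r{\left(g,R \right)} = g^{2} R = R g^{2}$)
$s{\left(x \right)} = 25$ ($s{\left(x \right)} = 11 + 14 = 25$)
$\frac{1}{\frac{1}{-462 + r{\left(-23,68 \right)}} + s{\left(6 \right)}} = \frac{1}{\frac{1}{-462 + 68 \left(-23\right)^{2}} + 25} = \frac{1}{\frac{1}{-462 + 68 \cdot 529} + 25} = \frac{1}{\frac{1}{-462 + 35972} + 25} = \frac{1}{\frac{1}{35510} + 25} = \frac{1}{\frac{887751}{35510}} = \frac{35510}{887751}$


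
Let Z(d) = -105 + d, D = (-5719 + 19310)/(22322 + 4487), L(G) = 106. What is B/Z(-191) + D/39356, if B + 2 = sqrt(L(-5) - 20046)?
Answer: 132138309/19519257574 - I*sqrt(4985)/148 ≈ 0.0067696 - 0.47706*I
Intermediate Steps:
D = 13591/26809 ≈ 0.50696
B = -2 + 2*I*sqrt(4985) (B = -2 + sqrt(106 - 20046) = -2 + sqrt(-19940) = -2 + 2*I*sqrt(4985) ≈ -2.0 + 141.21*I)
B/Z(-191) + D/39356 = (-2 + 2*I*sqrt(4985))/(-105 - 191) + (13591/26809)/39356 = (-2 + 2*I*sqrt(4985))/(-296) + (13591/26809)*(1/39356) = (-2 + 2*I*sqrt(4985))*(-1/296) + 13591/1055095004 = (1/148 - I*sqrt(4985)/148) + 13591/1055095004 = 132138309/19519257574 - I*sqrt(4985)/148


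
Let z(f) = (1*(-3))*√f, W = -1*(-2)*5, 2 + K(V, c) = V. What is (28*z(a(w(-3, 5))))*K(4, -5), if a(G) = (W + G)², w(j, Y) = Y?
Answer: -2520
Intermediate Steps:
K(V, c) = -2 + V
W = 10 (W = 2*5 = 10)
a(G) = (10 + G)²
z(f) = -3*√f
(28*z(a(w(-3, 5))))*K(4, -5) = (28*(-3*√((10 + 5)²)))*(-2 + 4) = (28*(-3*√(15²)))*2 = (28*(-3*√225))*2 = (28*(-3*15))*2 = (28*(-45))*2 = -1260*2 = -2520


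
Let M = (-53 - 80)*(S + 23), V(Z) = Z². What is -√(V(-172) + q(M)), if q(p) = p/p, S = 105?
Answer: -√29585 ≈ -172.00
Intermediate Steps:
M = -17024 (M = (-53 - 80)*(105 + 23) = -133*128 = -17024)
q(p) = 1
-√(V(-172) + q(M)) = -√((-172)² + 1) = -√(29584 + 1) = -√29585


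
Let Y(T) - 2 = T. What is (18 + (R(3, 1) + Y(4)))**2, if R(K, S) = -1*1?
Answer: 529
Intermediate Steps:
R(K, S) = -1
Y(T) = 2 + T
(18 + (R(3, 1) + Y(4)))**2 = (18 + (-1 + (2 + 4)))**2 = (18 + (-1 + 6))**2 = (18 + 5)**2 = 23**2 = 529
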